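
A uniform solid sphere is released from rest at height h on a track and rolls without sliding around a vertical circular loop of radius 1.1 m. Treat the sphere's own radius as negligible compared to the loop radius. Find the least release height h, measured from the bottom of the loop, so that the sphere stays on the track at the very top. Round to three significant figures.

h_min ≈ 2.97 m

With I = (2/5)MR², the ratio k = I/(MR²) is 0.4.
At the top, contact is just lost when gravity alone supplies the centripetal force: Mg = Mv_top²/r, i.e. v_top² = gr.
With ω = v/R, the kinetic energy at speed v is ½(1+k)Mv² = (7/10)Mv².
Energy conservation from release (height h) to the top (height 2r): Mgh = Mg(2r) + (7/10)M·gr.
Thus h_min = 2r + (1+k)r/2 = r(2 + 1.4/2) = 1.1 × 2.7 ≈ 2.97 m.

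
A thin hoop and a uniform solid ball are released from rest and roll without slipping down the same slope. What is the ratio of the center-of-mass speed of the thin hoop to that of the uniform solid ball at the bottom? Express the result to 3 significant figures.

Each satisfies Mgh = ½(1+k)Mv² with k = I/(MR²), so v ∝ 1/√(1+k).
For the thin hoop k = 1; for the uniform solid ball k = 0.4.
v₁/v₂ = √((1+k₂)/(1+k₁)) = √(1.4/2) ≈ 0.837.

v_ratio ≈ 0.837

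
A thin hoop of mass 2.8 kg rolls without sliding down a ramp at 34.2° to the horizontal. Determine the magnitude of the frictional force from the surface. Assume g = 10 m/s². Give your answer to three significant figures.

f ≈ 7.87 N

Here I = MR², so the shape factor k = I/(MR²) = 1.
Newton's second law down the slope: Mg sinθ − f = Ma. The torque equation fR = Iα (with α = a/R) gives f = kMa.
Combining, a = g sinθ/(1+k) and f = kMa = kMg sinθ/(1+k).
f = 1 × 2.8 × 10 × sin34.2° / 2 ≈ 7.87 N.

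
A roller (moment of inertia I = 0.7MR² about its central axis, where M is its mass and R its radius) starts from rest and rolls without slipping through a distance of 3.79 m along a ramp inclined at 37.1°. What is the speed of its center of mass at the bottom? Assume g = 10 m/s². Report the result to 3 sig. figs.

v ≈ 5.19 m/s

Here I = 0.7MR², so the shape factor k = I/(MR²) = 0.7.
The rolling condition ω = v/R makes the rotational term ½I(v/R)² = ½kMv², so KE_total = ½(1+k)Mv² = (17/20)Mv².
The vertical drop is h = L sinθ = 3.79 × sin37.1° = 2.286 m.
Setting Mgh = (17/20)Mv² gives v = √(2gh/(1+k)) = √(2·10·2.286/1.7) ≈ 5.19 m/s.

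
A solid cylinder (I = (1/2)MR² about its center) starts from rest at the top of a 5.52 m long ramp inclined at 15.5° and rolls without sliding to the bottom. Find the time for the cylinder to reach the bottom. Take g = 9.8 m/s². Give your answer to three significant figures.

t ≈ 2.51 s

With I = (1/2)MR², the ratio k = I/(MR²) is 0.5.
Along the incline Mg sinθ − f = Ma, and torque about the center fR = Iα = kMR²(a/R) gives f = kMa.
Hence a = g sinθ/(1+k) = 9.8×sin15.5°/1.5 = 1.746 m/s².
Starting from rest, L = ½at², so t = √(2L/a) = √(2×5.52/1.746) ≈ 2.51 s.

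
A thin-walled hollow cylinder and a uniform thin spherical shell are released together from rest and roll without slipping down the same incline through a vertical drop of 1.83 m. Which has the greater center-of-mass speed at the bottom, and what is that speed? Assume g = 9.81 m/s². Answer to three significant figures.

the uniform thin spherical shell, at v ≈ 4.64 m/s

For rolling without slipping, Mgh = ½(1+k)Mv² where k = I/(MR²), so v = √(2gh/(1+k)).
Thin-walled hollow cylinder: k = 1, giving v = √(2×9.81×1.83/2) = 4.237 m/s.
Uniform thin spherical shell: k = 2/3, giving v = √(2×9.81×1.83/1.667) = 4.641 m/s.
The smaller k wins: the uniform thin spherical shell, at ≈ 4.64 m/s.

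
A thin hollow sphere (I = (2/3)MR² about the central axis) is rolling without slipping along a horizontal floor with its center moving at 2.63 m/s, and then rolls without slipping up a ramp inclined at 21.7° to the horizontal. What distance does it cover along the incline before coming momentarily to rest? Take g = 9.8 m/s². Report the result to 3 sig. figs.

The moment of inertia is (2/3)MR², giving k ≡ I/(MR²) = 2/3.
The rolling condition ω = v/R makes the rotational term ½I(v/R)² = ½kMv², so KE_total = ½(1+k)Mv² = (5/6)Mv².
Setting this equal to Mgh gives the vertical rise h = (1+k)v₀²/(2g) = 1.667×2.63²/(2×9.8) = 0.5882 m.
The distance along the slope is d = h/sinθ = 0.5882/sin21.7° ≈ 1.59 m.

d ≈ 1.59 m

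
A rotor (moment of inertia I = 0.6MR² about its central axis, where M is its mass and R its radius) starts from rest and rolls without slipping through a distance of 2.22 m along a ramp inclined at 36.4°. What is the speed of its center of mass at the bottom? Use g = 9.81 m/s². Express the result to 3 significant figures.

The moment of inertia is 0.6MR², giving k ≡ I/(MR²) = 0.6.
The rolling condition ω = v/R makes the rotational term ½I(v/R)² = ½kMv², so KE_total = ½(1+k)Mv² = (4/5)Mv².
The vertical drop is h = L sinθ = 2.22 × sin36.4° = 1.317 m.
Setting Mgh = (4/5)Mv² gives v = √(2gh/(1+k)) = √(2·9.81·1.317/1.6) ≈ 4.02 m/s.

v ≈ 4.02 m/s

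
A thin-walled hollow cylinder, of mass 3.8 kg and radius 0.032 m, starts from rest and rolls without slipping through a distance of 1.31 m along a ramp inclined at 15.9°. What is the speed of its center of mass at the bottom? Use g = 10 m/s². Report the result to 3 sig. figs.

For this body I = MR², i.e. k = I/(MR²) = 1.
The rolling condition ω = v/R makes the rotational term ½I(v/R)² = ½kMv², so KE_total = ½(1+k)Mv² = Mv².
The vertical drop is h = L sinθ = 1.31 × sin15.9° = 0.3589 m.
Setting Mgh = Mv² gives v = √(2gh/(1+k)) = √(2·10·0.3589/2) ≈ 1.89 m/s.

v ≈ 1.89 m/s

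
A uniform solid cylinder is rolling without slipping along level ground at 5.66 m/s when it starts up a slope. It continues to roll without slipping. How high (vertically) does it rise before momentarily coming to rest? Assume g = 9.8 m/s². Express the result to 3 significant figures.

h ≈ 2.45 m

With I = (1/2)MR², the ratio k = I/(MR²) is 0.5.
Since it rolls without slipping, ω = v/R and KE = ½Mv² + ½Iω² = ½(1+k)Mv² = (3/4)Mv².
All of this converts to potential energy at the highest point: (3/4)Mv₀² = Mgh.
Thus h = (1+k)v₀²/(2g) = 1.5 × 5.66² / (2 × 9.8) ≈ 2.45 m.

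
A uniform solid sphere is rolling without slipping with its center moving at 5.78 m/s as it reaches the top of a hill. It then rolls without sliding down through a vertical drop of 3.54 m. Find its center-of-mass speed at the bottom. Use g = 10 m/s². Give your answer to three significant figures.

v ≈ 9.16 m/s

For this body I = (2/5)MR², i.e. k = I/(MR²) = 0.4.
Pure rolling means v = ωR; then KE = ½Mv² + ½I(v/R)² = ½(1+k)Mv² = (7/10)Mv².
Conserving energy between top and bottom: (7/10)Mv² = (7/10)Mv₀² + Mgh, hence v² = v₀² + 2gh/(1+k).
v = √(5.78² + 2×10×3.54/1.4) = √83.98 ≈ 9.16 m/s.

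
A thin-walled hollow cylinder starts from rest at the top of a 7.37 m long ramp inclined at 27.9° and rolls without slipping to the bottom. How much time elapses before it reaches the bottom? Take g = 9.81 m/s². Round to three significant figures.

With I = MR², the ratio k = I/(MR²) is 1.
Translational: Mg sinθ − f = Ma. Rotational about the CM: fR = Iα = kMRa, so f = kMa.
Hence a = g sinθ/(1+k) = 9.81×sin27.9°/2 = 2.295 m/s².
Starting from rest, L = ½at², so t = √(2L/a) = √(2×7.37/2.295) ≈ 2.53 s.

t ≈ 2.53 s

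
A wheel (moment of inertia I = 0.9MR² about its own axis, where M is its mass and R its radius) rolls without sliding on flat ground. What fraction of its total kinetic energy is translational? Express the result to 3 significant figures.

With I = 0.9MR², the ratio k = I/(MR²) is 0.9.
With ω = v/R, KE_trans = ½Mv² and KE_rot = ½Iω² = ½kMv², so KE_total = ½(1+k)Mv².
The translational fraction is therefore 1/(1+k) = 1/1.9 ≈ 0.526.

fraction ≈ 0.526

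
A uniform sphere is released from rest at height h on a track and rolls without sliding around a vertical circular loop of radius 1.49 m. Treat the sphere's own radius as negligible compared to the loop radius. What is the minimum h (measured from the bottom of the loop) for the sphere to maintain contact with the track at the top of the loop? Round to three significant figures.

h_min ≈ 4.02 m

Here I = (2/5)MR², so the shape factor k = I/(MR²) = 0.4.
At the top of the loop, the minimum-contact condition is Mg = Mv_top²/r, so v_top² = gr.
With ω = v/R, the kinetic energy at speed v is ½(1+k)Mv² = (7/10)Mv².
Energy conservation from release (height h) to the top (height 2r): Mgh = Mg(2r) + (7/10)M·gr.
Thus h_min = 2r + (1+k)r/2 = r(2 + 1.4/2) = 1.49 × 2.7 ≈ 4.02 m.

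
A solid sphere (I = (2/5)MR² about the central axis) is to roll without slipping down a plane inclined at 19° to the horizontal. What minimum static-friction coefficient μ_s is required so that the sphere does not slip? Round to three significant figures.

For this body I = (2/5)MR², i.e. k = I/(MR²) = 0.4.
Newton's second law down the slope: Mg sinθ − f = Ma. The torque equation fR = Iα (with α = a/R) gives f = kMa.
These give a = g sinθ/(1+k) and the required friction f = kMg sinθ/(1+k).
With N = Mg cosθ, the no-slip condition f ≤ μN gives μ_min = f/N = k tanθ/(1+k).
μ_min = 0.4 × tan19° / 1.4 ≈ 0.0984.

μ_min ≈ 0.0984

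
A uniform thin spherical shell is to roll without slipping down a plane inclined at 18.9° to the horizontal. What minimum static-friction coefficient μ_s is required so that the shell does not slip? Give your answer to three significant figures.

With I = (2/3)MR², the ratio k = I/(MR²) is 2/3.
Along the incline Mg sinθ − f = Ma, and torque about the center fR = Iα = kMR²(a/R) gives f = kMa.
These give a = g sinθ/(1+k) and the required friction f = kMg sinθ/(1+k).
With N = Mg cosθ, the no-slip condition f ≤ μN gives μ_min = f/N = k tanθ/(1+k).
μ_min = (2/3) × tan18.9° / 1.667 ≈ 0.137.

μ_min ≈ 0.137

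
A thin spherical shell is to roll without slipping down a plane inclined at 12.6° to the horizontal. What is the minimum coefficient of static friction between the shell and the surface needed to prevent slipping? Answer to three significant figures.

With I = (2/3)MR², the ratio k = I/(MR²) is 2/3.
Along the incline Mg sinθ − f = Ma, and torque about the center fR = Iα = kMR²(a/R) gives f = kMa.
These give a = g sinθ/(1+k) and the required friction f = kMg sinθ/(1+k).
With N = Mg cosθ, the no-slip condition f ≤ μN gives μ_min = f/N = k tanθ/(1+k).
μ_min = (2/3) × tan12.6° / 1.667 ≈ 0.0894.

μ_min ≈ 0.0894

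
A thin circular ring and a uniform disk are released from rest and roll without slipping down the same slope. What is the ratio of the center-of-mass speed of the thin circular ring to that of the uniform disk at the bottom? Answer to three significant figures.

Each satisfies Mgh = ½(1+k)Mv² with k = I/(MR²), so v ∝ 1/√(1+k).
For the thin circular ring k = 1; for the uniform disk k = 0.5.
v₁/v₂ = √((1+k₂)/(1+k₁)) = √(1.5/2) ≈ 0.866.

v_ratio ≈ 0.866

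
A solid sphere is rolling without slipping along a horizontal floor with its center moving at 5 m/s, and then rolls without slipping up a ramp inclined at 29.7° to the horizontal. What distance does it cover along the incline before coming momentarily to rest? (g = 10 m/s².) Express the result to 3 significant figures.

d ≈ 3.53 m

Here I = (2/5)MR², so the shape factor k = I/(MR²) = 0.4.
The rolling condition ω = v/R makes the rotational term ½I(v/R)² = ½kMv², so KE_total = ½(1+k)Mv² = (7/10)Mv².
Setting this equal to Mgh gives the vertical rise h = (1+k)v₀²/(2g) = 1.4×5²/(2×10) = 1.75 m.
The distance along the slope is d = h/sinθ = 1.75/sin29.7° ≈ 3.53 m.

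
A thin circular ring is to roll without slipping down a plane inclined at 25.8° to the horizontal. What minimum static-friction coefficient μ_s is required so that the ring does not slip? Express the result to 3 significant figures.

Here I = MR², so the shape factor k = I/(MR²) = 1.
Translational: Mg sinθ − f = Ma. Rotational about the CM: fR = Iα = kMRa, so f = kMa.
These give a = g sinθ/(1+k) and the required friction f = kMg sinθ/(1+k).
With N = Mg cosθ, the no-slip condition f ≤ μN gives μ_min = f/N = k tanθ/(1+k).
μ_min = 1 × tan25.8° / 2 ≈ 0.242.

μ_min ≈ 0.242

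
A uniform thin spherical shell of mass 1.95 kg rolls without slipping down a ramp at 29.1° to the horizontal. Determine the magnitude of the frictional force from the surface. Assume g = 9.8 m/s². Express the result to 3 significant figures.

f ≈ 3.72 N

The moment of inertia is (2/3)MR², giving k ≡ I/(MR²) = 2/3.
Along the incline Mg sinθ − f = Ma, and torque about the center fR = Iα = kMR²(a/R) gives f = kMa.
Combining, a = g sinθ/(1+k) and f = kMa = kMg sinθ/(1+k).
f = (2/3) × 1.95 × 9.8 × sin29.1° / 1.667 ≈ 3.72 N.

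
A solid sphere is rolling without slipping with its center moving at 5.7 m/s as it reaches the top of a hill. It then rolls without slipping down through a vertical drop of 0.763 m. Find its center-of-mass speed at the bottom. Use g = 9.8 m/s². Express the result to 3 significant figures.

v ≈ 6.57 m/s

The moment of inertia is (2/5)MR², giving k ≡ I/(MR²) = 0.4.
The rolling condition ω = v/R makes the rotational term ½I(v/R)² = ½kMv², so KE_total = ½(1+k)Mv² = (7/10)Mv².
Energy conservation: (7/10)Mv₀² + Mgh = (7/10)Mv², so v² = v₀² + 2gh/(1+k).
v = √(5.7² + 2×9.8×0.763/1.4) = √43.17 ≈ 6.57 m/s.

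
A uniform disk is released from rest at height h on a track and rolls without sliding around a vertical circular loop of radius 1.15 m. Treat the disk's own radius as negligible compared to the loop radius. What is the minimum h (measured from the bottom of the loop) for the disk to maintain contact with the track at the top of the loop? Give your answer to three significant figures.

h_min ≈ 3.16 m

For this body I = (1/2)MR², i.e. k = I/(MR²) = 0.5.
At the top of the loop, the minimum-contact condition is Mg = Mv_top²/r, so v_top² = gr.
With ω = v/R, the kinetic energy at speed v is ½(1+k)Mv² = (3/4)Mv².
Energy conservation from release (height h) to the top (height 2r): Mgh = Mg(2r) + (3/4)M·gr.
Thus h_min = 2r + (1+k)r/2 = r(2 + 1.5/2) = 1.15 × 2.75 ≈ 3.16 m.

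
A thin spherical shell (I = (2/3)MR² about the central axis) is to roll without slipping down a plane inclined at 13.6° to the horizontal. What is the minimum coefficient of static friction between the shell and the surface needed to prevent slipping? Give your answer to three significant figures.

μ_min ≈ 0.0968

For this body I = (2/3)MR², i.e. k = I/(MR²) = 2/3.
Newton's second law down the slope: Mg sinθ − f = Ma. The torque equation fR = Iα (with α = a/R) gives f = kMa.
These give a = g sinθ/(1+k) and the required friction f = kMg sinθ/(1+k).
The normal force is N = Mg cosθ, so μ_min = f/N = k tanθ/(1+k).
μ_min = (2/3) × tan13.6° / 1.667 ≈ 0.0968.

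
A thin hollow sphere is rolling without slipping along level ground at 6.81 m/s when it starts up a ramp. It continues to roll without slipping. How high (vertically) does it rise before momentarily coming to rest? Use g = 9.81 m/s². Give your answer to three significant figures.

For this body I = (2/3)MR², i.e. k = I/(MR²) = 2/3.
Pure rolling means v = ωR; then KE = ½Mv² + ½I(v/R)² = ½(1+k)Mv² = (5/6)Mv².
All of this converts to potential energy at the highest point: (5/6)Mv₀² = Mgh.
Thus h = (1+k)v₀²/(2g) = 1.667 × 6.81² / (2 × 9.81) ≈ 3.94 m.

h ≈ 3.94 m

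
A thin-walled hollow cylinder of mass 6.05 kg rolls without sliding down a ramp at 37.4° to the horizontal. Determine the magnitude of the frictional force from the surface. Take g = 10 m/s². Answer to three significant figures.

With I = MR², the ratio k = I/(MR²) is 1.
Along the incline Mg sinθ − f = Ma, and torque about the center fR = Iα = kMR²(a/R) gives f = kMa.
Combining, a = g sinθ/(1+k) and f = kMa = kMg sinθ/(1+k).
f = 1 × 6.05 × 10 × sin37.4° / 2 ≈ 18.4 N.

f ≈ 18.4 N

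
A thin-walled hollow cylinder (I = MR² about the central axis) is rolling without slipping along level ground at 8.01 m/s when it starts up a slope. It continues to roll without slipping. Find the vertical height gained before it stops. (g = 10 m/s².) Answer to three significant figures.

h ≈ 6.42 m

The moment of inertia is MR², giving k ≡ I/(MR²) = 1.
The rolling condition ω = v/R makes the rotational term ½I(v/R)² = ½kMv², so KE_total = ½(1+k)Mv² = Mv².
At the top the kinetic energy is zero, so Mv₀² = Mgh.
Thus h = (1+k)v₀²/(2g) = 2 × 8.01² / (2 × 10) ≈ 6.42 m.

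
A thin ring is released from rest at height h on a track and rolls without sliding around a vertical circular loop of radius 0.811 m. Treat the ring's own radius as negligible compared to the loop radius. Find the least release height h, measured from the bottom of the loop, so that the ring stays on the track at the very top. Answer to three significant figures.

With I = MR², the ratio k = I/(MR²) is 1.
At the top, contact is just lost when gravity alone supplies the centripetal force: Mg = Mv_top²/r, i.e. v_top² = gr.
With ω = v/R, the kinetic energy at speed v is ½(1+k)Mv² = Mv².
Energy conservation from release (height h) to the top (height 2r): Mgh = Mg(2r) + M·gr.
Thus h_min = 2r + (1+k)r/2 = r(2 + 2/2) = 0.811 × 3 ≈ 2.43 m.

h_min ≈ 2.43 m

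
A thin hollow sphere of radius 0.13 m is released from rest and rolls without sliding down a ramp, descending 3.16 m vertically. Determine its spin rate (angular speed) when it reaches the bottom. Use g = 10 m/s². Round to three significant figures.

ω ≈ 47.4 rad/s

For this body I = (2/3)MR², i.e. k = I/(MR²) = 2/3.
Since it rolls without slipping, ω = v/R and KE = ½Mv² + ½Iω² = ½(1+k)Mv² = (5/6)Mv².
Energy conservation Mgh = ½(1+k)Mv² gives v = √(2gh/(1+k)) = √(2 × 10 × 3.16 / 1.667) = 6.158 m/s.
The angular speed follows from ω = v/R = 6.158/0.13 ≈ 47.4 rad/s.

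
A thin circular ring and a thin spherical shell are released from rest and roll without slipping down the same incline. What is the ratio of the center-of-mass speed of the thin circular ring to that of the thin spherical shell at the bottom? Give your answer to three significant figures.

v_ratio ≈ 0.913

Each satisfies Mgh = ½(1+k)Mv² with k = I/(MR²), so v ∝ 1/√(1+k).
For the thin circular ring k = 1; for the thin spherical shell k = 2/3.
v₁/v₂ = √((1+k₂)/(1+k₁)) = √(1.667/2) ≈ 0.913.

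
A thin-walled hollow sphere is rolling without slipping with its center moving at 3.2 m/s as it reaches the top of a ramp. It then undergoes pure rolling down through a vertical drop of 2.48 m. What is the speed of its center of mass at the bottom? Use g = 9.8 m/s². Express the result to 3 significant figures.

Here I = (2/3)MR², so the shape factor k = I/(MR²) = 2/3.
The rolling condition ω = v/R makes the rotational term ½I(v/R)² = ½kMv², so KE_total = ½(1+k)Mv² = (5/6)Mv².
Conserving energy between top and bottom: (5/6)Mv² = (5/6)Mv₀² + Mgh, hence v² = v₀² + 2gh/(1+k).
v = √(3.2² + 2×9.8×2.48/1.667) = √39.4 ≈ 6.28 m/s.

v ≈ 6.28 m/s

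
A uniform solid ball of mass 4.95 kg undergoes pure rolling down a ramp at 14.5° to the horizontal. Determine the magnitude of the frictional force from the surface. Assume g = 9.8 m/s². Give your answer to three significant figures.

The moment of inertia is (2/5)MR², giving k ≡ I/(MR²) = 0.4.
Newton's second law down the slope: Mg sinθ − f = Ma. The torque equation fR = Iα (with α = a/R) gives f = kMa.
Combining, a = g sinθ/(1+k) and f = kMa = kMg sinθ/(1+k).
f = 0.4 × 4.95 × 9.8 × sin14.5° / 1.4 ≈ 3.47 N.

f ≈ 3.47 N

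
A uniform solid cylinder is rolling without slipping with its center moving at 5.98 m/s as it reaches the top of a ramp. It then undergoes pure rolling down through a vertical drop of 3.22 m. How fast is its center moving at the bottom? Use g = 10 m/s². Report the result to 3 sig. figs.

Here I = (1/2)MR², so the shape factor k = I/(MR²) = 0.5.
Pure rolling means v = ωR; then KE = ½Mv² + ½I(v/R)² = ½(1+k)Mv² = (3/4)Mv².
Energy conservation: (3/4)Mv₀² + Mgh = (3/4)Mv², so v² = v₀² + 2gh/(1+k).
v = √(5.98² + 2×10×3.22/1.5) = √78.69 ≈ 8.87 m/s.

v ≈ 8.87 m/s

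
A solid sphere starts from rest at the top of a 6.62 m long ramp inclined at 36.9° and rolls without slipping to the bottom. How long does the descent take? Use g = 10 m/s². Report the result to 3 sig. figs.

With I = (2/5)MR², the ratio k = I/(MR²) is 0.4.
Newton's second law down the slope: Mg sinθ − f = Ma. The torque equation fR = Iα (with α = a/R) gives f = kMa.
Hence a = g sinθ/(1+k) = 10×sin36.9°/1.4 = 4.289 m/s².
With constant a from rest, t = √(2L/a) = √(2·6.62/4.289) ≈ 1.76 s.

t ≈ 1.76 s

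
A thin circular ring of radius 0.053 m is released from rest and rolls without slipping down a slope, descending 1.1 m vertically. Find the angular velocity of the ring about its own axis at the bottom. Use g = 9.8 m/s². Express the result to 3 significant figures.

The moment of inertia is MR², giving k ≡ I/(MR²) = 1.
Rolling without slipping gives ω = v/R, so the total kinetic energy is ½Mv² + ½Iω² = ½(1+k)Mv² = Mv².
Energy conservation Mgh = ½(1+k)Mv² gives v = √(2gh/(1+k)) = √(2 × 9.8 × 1.1 / 2) = 3.283 m/s.
Then ω = v/R = 3.283 / 0.053 ≈ 61.9 rad/s.

ω ≈ 61.9 rad/s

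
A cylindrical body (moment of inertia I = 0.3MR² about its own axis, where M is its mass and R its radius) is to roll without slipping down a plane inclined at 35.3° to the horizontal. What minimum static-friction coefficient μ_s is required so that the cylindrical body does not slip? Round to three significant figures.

μ_min ≈ 0.163

Here I = 0.3MR², so the shape factor k = I/(MR²) = 0.3.
Translational: Mg sinθ − f = Ma. Rotational about the CM: fR = Iα = kMRa, so f = kMa.
These give a = g sinθ/(1+k) and the required friction f = kMg sinθ/(1+k).
With N = Mg cosθ, the no-slip condition f ≤ μN gives μ_min = f/N = k tanθ/(1+k).
μ_min = 0.3 × tan35.3° / 1.3 ≈ 0.163.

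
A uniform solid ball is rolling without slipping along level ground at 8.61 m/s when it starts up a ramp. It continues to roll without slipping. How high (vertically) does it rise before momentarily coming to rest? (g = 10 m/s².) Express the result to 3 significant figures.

h ≈ 5.19 m

For this body I = (2/5)MR², i.e. k = I/(MR²) = 0.4.
Since it rolls without slipping, ω = v/R and KE = ½Mv² + ½Iω² = ½(1+k)Mv² = (7/10)Mv².
All of this converts to potential energy at the highest point: (7/10)Mv₀² = Mgh.
Thus h = (1+k)v₀²/(2g) = 1.4 × 8.61² / (2 × 10) ≈ 5.19 m.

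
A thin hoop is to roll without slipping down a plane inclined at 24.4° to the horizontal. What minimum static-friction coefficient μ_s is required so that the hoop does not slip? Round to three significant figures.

μ_min ≈ 0.227

For this body I = MR², i.e. k = I/(MR²) = 1.
Newton's second law down the slope: Mg sinθ − f = Ma. The torque equation fR = Iα (with α = a/R) gives f = kMa.
These give a = g sinθ/(1+k) and the required friction f = kMg sinθ/(1+k).
The normal force is N = Mg cosθ, so μ_min = f/N = k tanθ/(1+k).
μ_min = 1 × tan24.4° / 2 ≈ 0.227.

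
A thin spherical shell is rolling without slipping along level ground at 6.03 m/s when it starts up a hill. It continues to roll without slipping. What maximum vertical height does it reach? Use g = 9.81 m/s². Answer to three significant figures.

With I = (2/3)MR², the ratio k = I/(MR²) is 2/3.
Rolling without slipping gives ω = v/R, so the total kinetic energy is ½Mv² + ½Iω² = ½(1+k)Mv² = (5/6)Mv².
At the top the kinetic energy is zero, so (5/6)Mv₀² = Mgh.
Thus h = (1+k)v₀²/(2g) = 1.667 × 6.03² / (2 × 9.81) ≈ 3.09 m.

h ≈ 3.09 m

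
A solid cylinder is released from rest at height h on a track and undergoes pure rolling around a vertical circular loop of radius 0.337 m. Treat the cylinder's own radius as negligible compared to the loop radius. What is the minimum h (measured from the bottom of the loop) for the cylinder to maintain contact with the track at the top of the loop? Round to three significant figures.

h_min ≈ 0.927 m

For this body I = (1/2)MR², i.e. k = I/(MR²) = 0.5.
At the top of the loop, the minimum-contact condition is Mg = Mv_top²/r, so v_top² = gr.
With ω = v/R, the kinetic energy at speed v is ½(1+k)Mv² = (3/4)Mv².
Energy conservation from release (height h) to the top (height 2r): Mgh = Mg(2r) + (3/4)M·gr.
Thus h_min = 2r + (1+k)r/2 = r(2 + 1.5/2) = 0.337 × 2.75 ≈ 0.927 m.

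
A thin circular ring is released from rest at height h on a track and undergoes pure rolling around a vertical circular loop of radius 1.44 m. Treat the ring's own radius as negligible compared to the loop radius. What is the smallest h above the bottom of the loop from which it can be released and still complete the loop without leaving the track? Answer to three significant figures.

Here I = MR², so the shape factor k = I/(MR²) = 1.
At the top, contact is just lost when gravity alone supplies the centripetal force: Mg = Mv_top²/r, i.e. v_top² = gr.
With ω = v/R, the kinetic energy at speed v is ½(1+k)Mv² = Mv².
Energy conservation from release (height h) to the top (height 2r): Mgh = Mg(2r) + M·gr.
Thus h_min = 2r + (1+k)r/2 = r(2 + 2/2) = 1.44 × 3 ≈ 4.32 m.

h_min ≈ 4.32 m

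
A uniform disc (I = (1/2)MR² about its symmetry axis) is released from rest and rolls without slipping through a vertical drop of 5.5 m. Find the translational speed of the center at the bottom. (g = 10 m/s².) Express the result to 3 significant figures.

Here I = (1/2)MR², so the shape factor k = I/(MR²) = 0.5.
Pure rolling means v = ωR; then KE = ½Mv² + ½I(v/R)² = ½(1+k)Mv² = (3/4)Mv².
Energy conservation: Mgh = (3/4)Mv², so v = √(2gh/(1+k)) = √(2 × 10 × 5.5 / 1.5) ≈ 8.56 m/s.

v ≈ 8.56 m/s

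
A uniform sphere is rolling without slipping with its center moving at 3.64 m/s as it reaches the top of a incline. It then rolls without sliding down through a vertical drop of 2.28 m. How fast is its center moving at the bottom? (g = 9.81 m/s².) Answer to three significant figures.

v ≈ 6.72 m/s

With I = (2/5)MR², the ratio k = I/(MR²) is 0.4.
Since it rolls without slipping, ω = v/R and KE = ½Mv² + ½Iω² = ½(1+k)Mv² = (7/10)Mv².
Conserving energy between top and bottom: (7/10)Mv² = (7/10)Mv₀² + Mgh, hence v² = v₀² + 2gh/(1+k).
v = √(3.64² + 2×9.81×2.28/1.4) = √45.2 ≈ 6.72 m/s.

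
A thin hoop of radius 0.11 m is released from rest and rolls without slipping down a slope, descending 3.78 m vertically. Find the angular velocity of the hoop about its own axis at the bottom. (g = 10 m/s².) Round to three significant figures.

The moment of inertia is MR², giving k ≡ I/(MR²) = 1.
Rolling without slipping gives ω = v/R, so the total kinetic energy is ½Mv² + ½Iω² = ½(1+k)Mv² = Mv².
Energy conservation Mgh = ½(1+k)Mv² gives v = √(2gh/(1+k)) = √(2 × 10 × 3.78 / 2) = 6.148 m/s.
Then ω = v/R = 6.148 / 0.11 ≈ 55.9 rad/s.

ω ≈ 55.9 rad/s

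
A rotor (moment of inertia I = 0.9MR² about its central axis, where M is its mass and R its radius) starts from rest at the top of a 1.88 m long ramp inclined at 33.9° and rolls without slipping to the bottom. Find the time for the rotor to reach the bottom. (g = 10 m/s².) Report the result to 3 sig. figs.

Here I = 0.9MR², so the shape factor k = I/(MR²) = 0.9.
Along the incline Mg sinθ − f = Ma, and torque about the center fR = Iα = kMR²(a/R) gives f = kMa.
Hence a = g sinθ/(1+k) = 10×sin33.9°/1.9 = 2.936 m/s².
With constant a from rest, t = √(2L/a) = √(2·1.88/2.936) ≈ 1.13 s.

t ≈ 1.13 s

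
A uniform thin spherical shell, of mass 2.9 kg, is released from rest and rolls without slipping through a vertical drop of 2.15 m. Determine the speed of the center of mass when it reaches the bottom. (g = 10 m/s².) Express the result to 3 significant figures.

v ≈ 5.08 m/s

The moment of inertia is (2/3)MR², giving k ≡ I/(MR²) = 2/3.
Pure rolling means v = ωR; then KE = ½Mv² + ½I(v/R)² = ½(1+k)Mv² = (5/6)Mv².
Energy conservation: Mgh = (5/6)Mv², so v = √(2gh/(1+k)) = √(2 × 10 × 2.15 / 1.667) ≈ 5.08 m/s.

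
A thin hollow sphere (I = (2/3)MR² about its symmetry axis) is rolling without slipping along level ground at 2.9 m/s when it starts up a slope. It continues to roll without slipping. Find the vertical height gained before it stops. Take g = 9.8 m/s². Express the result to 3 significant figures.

For this body I = (2/3)MR², i.e. k = I/(MR²) = 2/3.
Rolling without slipping gives ω = v/R, so the total kinetic energy is ½Mv² + ½Iω² = ½(1+k)Mv² = (5/6)Mv².
At the top the kinetic energy is zero, so (5/6)Mv₀² = Mgh.
Thus h = (1+k)v₀²/(2g) = 1.667 × 2.9² / (2 × 9.8) ≈ 0.715 m.

h ≈ 0.715 m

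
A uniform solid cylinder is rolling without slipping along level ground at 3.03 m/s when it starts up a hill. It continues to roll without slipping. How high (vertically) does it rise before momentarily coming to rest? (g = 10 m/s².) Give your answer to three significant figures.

h ≈ 0.689 m

With I = (1/2)MR², the ratio k = I/(MR²) is 0.5.
Since it rolls without slipping, ω = v/R and KE = ½Mv² + ½Iω² = ½(1+k)Mv² = (3/4)Mv².
All of this converts to potential energy at the highest point: (3/4)Mv₀² = Mgh.
Thus h = (1+k)v₀²/(2g) = 1.5 × 3.03² / (2 × 10) ≈ 0.689 m.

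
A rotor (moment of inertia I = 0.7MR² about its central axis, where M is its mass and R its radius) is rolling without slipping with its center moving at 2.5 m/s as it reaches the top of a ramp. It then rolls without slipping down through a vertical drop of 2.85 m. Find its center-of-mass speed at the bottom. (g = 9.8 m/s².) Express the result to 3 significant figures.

With I = 0.7MR², the ratio k = I/(MR²) is 0.7.
Pure rolling means v = ωR; then KE = ½Mv² + ½I(v/R)² = ½(1+k)Mv² = (17/20)Mv².
Energy conservation: (17/20)Mv₀² + Mgh = (17/20)Mv², so v² = v₀² + 2gh/(1+k).
v = √(2.5² + 2×9.8×2.85/1.7) = √39.11 ≈ 6.25 m/s.

v ≈ 6.25 m/s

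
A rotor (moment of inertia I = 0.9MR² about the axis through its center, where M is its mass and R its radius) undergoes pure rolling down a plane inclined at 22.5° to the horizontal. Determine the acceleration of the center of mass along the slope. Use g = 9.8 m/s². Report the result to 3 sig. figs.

With I = 0.9MR², the ratio k = I/(MR²) is 0.9.
Newton's second law down the slope: Mg sinθ − f = Ma. The torque equation fR = Iα (with α = a/R) gives f = kMa.
Eliminating f: Mg sinθ = (1+k)Ma, so a = g sinθ/(1+k) = 9.8 × sin22.5° / 1.9 ≈ 1.97 m/s².

a ≈ 1.97 m/s²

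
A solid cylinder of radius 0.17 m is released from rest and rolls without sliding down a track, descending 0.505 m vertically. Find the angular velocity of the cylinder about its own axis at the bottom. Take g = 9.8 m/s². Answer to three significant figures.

ω ≈ 15.1 rad/s

Here I = (1/2)MR², so the shape factor k = I/(MR²) = 0.5.
Since it rolls without slipping, ω = v/R and KE = ½Mv² + ½Iω² = ½(1+k)Mv² = (3/4)Mv².
Energy conservation Mgh = ½(1+k)Mv² gives v = √(2gh/(1+k)) = √(2 × 9.8 × 0.505 / 1.5) = 2.569 m/s.
Then ω = v/R = 2.569 / 0.17 ≈ 15.1 rad/s.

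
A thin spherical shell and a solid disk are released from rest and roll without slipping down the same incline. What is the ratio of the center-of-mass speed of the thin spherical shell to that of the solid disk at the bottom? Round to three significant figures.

v_ratio ≈ 0.949

Each satisfies Mgh = ½(1+k)Mv² with k = I/(MR²), so v ∝ 1/√(1+k).
For the thin spherical shell k = 2/3; for the solid disk k = 0.5.
v₁/v₂ = √((1+k₂)/(1+k₁)) = √(1.5/1.667) ≈ 0.949.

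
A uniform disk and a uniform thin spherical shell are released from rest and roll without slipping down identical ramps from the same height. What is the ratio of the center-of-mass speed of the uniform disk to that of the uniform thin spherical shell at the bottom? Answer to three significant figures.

v_ratio ≈ 1.05

Each satisfies Mgh = ½(1+k)Mv² with k = I/(MR²), so v ∝ 1/√(1+k).
For the uniform disk k = 0.5; for the uniform thin spherical shell k = 2/3.
v₁/v₂ = √((1+k₂)/(1+k₁)) = √(1.667/1.5) ≈ 1.05.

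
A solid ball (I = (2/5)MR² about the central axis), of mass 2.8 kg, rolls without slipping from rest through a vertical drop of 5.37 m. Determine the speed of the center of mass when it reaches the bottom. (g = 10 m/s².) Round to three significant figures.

Here I = (2/5)MR², so the shape factor k = I/(MR²) = 0.4.
The rolling condition ω = v/R makes the rotational term ½I(v/R)² = ½kMv², so KE_total = ½(1+k)Mv² = (7/10)Mv².
Energy conservation: Mgh = (7/10)Mv², so v = √(2gh/(1+k)) = √(2 × 10 × 5.37 / 1.4) ≈ 8.76 m/s.

v ≈ 8.76 m/s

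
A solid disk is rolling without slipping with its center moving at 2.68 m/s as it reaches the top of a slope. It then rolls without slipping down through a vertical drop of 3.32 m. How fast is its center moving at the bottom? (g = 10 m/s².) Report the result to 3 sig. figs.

v ≈ 7.17 m/s

The moment of inertia is (1/2)MR², giving k ≡ I/(MR²) = 0.5.
Rolling without slipping gives ω = v/R, so the total kinetic energy is ½Mv² + ½Iω² = ½(1+k)Mv² = (3/4)Mv².
Conserving energy between top and bottom: (3/4)Mv² = (3/4)Mv₀² + Mgh, hence v² = v₀² + 2gh/(1+k).
v = √(2.68² + 2×10×3.32/1.5) = √51.45 ≈ 7.17 m/s.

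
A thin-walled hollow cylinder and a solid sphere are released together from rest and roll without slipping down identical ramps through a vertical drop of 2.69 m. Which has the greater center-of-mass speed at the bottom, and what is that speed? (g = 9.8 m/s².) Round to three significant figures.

For rolling without slipping, Mgh = ½(1+k)Mv² where k = I/(MR²), so v = √(2gh/(1+k)).
Thin-walled hollow cylinder: k = 1, giving v = √(2×9.8×2.69/2) = 5.134 m/s.
Solid sphere: k = 0.4, giving v = √(2×9.8×2.69/1.4) = 6.137 m/s.
The smaller k wins: the solid sphere, at ≈ 6.14 m/s.

the solid sphere, at v ≈ 6.14 m/s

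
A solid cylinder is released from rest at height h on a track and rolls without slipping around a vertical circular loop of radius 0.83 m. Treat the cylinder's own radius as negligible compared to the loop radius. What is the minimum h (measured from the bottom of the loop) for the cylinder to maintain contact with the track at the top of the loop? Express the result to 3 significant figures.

With I = (1/2)MR², the ratio k = I/(MR²) is 0.5.
At the top of the loop, the minimum-contact condition is Mg = Mv_top²/r, so v_top² = gr.
With ω = v/R, the kinetic energy at speed v is ½(1+k)Mv² = (3/4)Mv².
Energy conservation from release (height h) to the top (height 2r): Mgh = Mg(2r) + (3/4)M·gr.
Thus h_min = 2r + (1+k)r/2 = r(2 + 1.5/2) = 0.83 × 2.75 ≈ 2.28 m.

h_min ≈ 2.28 m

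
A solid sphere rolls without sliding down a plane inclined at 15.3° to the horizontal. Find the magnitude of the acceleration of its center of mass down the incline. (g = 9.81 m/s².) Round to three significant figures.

The moment of inertia is (2/5)MR², giving k ≡ I/(MR²) = 0.4.
Along the incline Mg sinθ − f = Ma, and torque about the center fR = Iα = kMR²(a/R) gives f = kMa.
Eliminating f: Mg sinθ = (1+k)Ma, so a = g sinθ/(1+k) = 9.81 × sin15.3° / 1.4 ≈ 1.85 m/s².

a ≈ 1.85 m/s²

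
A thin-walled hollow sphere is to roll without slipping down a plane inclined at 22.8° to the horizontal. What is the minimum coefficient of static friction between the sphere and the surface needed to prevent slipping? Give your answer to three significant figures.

μ_min ≈ 0.168

The moment of inertia is (2/3)MR², giving k ≡ I/(MR²) = 2/3.
Along the incline Mg sinθ − f = Ma, and torque about the center fR = Iα = kMR²(a/R) gives f = kMa.
These give a = g sinθ/(1+k) and the required friction f = kMg sinθ/(1+k).
The normal force is N = Mg cosθ, so μ_min = f/N = k tanθ/(1+k).
μ_min = (2/3) × tan22.8° / 1.667 ≈ 0.168.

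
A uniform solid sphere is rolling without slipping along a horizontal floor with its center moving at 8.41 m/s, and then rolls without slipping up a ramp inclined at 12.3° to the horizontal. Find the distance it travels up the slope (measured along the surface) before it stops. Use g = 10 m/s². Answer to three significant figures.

With I = (2/5)MR², the ratio k = I/(MR²) is 0.4.
Rolling without slipping gives ω = v/R, so the total kinetic energy is ½Mv² + ½Iω² = ½(1+k)Mv² = (7/10)Mv².
Setting this equal to Mgh gives the vertical rise h = (1+k)v₀²/(2g) = 1.4×8.41²/(2×10) = 4.951 m.
The distance along the slope is d = h/sinθ = 4.951/sin12.3° ≈ 23.2 m.

d ≈ 23.2 m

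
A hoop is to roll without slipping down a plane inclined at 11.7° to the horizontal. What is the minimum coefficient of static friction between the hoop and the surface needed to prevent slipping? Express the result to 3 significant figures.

μ_min ≈ 0.104

Here I = MR², so the shape factor k = I/(MR²) = 1.
Newton's second law down the slope: Mg sinθ − f = Ma. The torque equation fR = Iα (with α = a/R) gives f = kMa.
These give a = g sinθ/(1+k) and the required friction f = kMg sinθ/(1+k).
The normal force is N = Mg cosθ, so μ_min = f/N = k tanθ/(1+k).
μ_min = 1 × tan11.7° / 2 ≈ 0.104.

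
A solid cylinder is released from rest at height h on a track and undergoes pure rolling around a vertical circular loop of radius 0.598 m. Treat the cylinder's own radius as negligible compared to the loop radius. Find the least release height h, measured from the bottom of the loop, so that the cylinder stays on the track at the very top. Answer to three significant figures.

h_min ≈ 1.64 m

The moment of inertia is (1/2)MR², giving k ≡ I/(MR²) = 0.5.
At the top, contact is just lost when gravity alone supplies the centripetal force: Mg = Mv_top²/r, i.e. v_top² = gr.
With ω = v/R, the kinetic energy at speed v is ½(1+k)Mv² = (3/4)Mv².
Energy conservation from release (height h) to the top (height 2r): Mgh = Mg(2r) + (3/4)M·gr.
Thus h_min = 2r + (1+k)r/2 = r(2 + 1.5/2) = 0.598 × 2.75 ≈ 1.64 m.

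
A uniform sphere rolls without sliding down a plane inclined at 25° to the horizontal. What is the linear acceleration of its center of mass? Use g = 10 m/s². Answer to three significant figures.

For this body I = (2/5)MR², i.e. k = I/(MR²) = 0.4.
Along the incline Mg sinθ − f = Ma, and torque about the center fR = Iα = kMR²(a/R) gives f = kMa.
Eliminating f: Mg sinθ = (1+k)Ma, so a = g sinθ/(1+k) = 10 × sin25° / 1.4 ≈ 3.02 m/s².

a ≈ 3.02 m/s²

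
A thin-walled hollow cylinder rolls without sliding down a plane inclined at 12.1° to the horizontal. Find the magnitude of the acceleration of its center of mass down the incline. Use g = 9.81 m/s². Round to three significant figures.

a ≈ 1.03 m/s²

With I = MR², the ratio k = I/(MR²) is 1.
Along the incline Mg sinθ − f = Ma, and torque about the center fR = Iα = kMR²(a/R) gives f = kMa.
Eliminating f: Mg sinθ = (1+k)Ma, so a = g sinθ/(1+k) = 9.81 × sin12.1° / 2 ≈ 1.03 m/s².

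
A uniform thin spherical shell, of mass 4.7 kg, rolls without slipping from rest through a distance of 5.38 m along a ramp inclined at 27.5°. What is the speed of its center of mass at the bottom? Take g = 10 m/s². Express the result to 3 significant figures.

With I = (2/3)MR², the ratio k = I/(MR²) is 2/3.
The rolling condition ω = v/R makes the rotational term ½I(v/R)² = ½kMv², so KE_total = ½(1+k)Mv² = (5/6)Mv².
The vertical drop is h = L sinθ = 5.38 × sin27.5° = 2.484 m.
Energy conservation: Mgh = (5/6)Mv², so v = √(2gh/(1+k)) = √(2 × 10 × 2.484 / 1.667) ≈ 5.46 m/s.

v ≈ 5.46 m/s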